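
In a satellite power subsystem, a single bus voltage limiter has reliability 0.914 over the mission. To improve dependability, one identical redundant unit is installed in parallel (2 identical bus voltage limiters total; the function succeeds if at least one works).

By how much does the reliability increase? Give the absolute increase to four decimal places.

0.0786

R_before = 0.914
R_after = 1 − (1 − 0.914)^2 = 0.9926
ΔR = 0.9926 − 0.914 = 0.0786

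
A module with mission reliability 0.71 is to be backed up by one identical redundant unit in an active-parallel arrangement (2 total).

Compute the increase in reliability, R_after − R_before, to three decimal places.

R_before = 0.71
R_after = 1 − (1 − 0.71)^2 = 0.916
ΔR = 0.916 − 0.71 = 0.206

0.206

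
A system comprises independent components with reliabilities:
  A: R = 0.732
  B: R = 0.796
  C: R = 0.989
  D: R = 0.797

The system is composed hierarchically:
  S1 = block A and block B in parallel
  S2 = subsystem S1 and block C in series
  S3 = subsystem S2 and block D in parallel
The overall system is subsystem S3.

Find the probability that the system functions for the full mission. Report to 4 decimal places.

0.9868

Parallel (A and B): 1 − (1 − 0.732000)(1 − 0.796000) = 0.945328
Series ([0.945328] and C): 0.945328 × 0.989000 = 0.934929
Parallel ([0.934929] and D): 1 − (1 − 0.934929)(1 − 0.797000) = 0.9868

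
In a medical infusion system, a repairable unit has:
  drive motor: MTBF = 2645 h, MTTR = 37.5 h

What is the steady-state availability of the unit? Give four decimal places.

A(drive motor) = MTBF/(MTBF+MTTR) = 2645/(2645+37.5) = 0.9860

0.9860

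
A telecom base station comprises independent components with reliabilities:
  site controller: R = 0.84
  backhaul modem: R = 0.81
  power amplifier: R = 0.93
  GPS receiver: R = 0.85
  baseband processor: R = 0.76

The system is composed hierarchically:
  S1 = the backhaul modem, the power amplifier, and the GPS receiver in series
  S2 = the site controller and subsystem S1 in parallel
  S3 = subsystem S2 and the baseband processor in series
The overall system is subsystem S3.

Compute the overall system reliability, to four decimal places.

0.7163

Series (backhaul modem, power amplifier, and GPS receiver): 0.810000 × 0.930000 × 0.850000 = 0.640305
Parallel (site controller and [0.640305]): 1 − (1 − 0.840000)(1 − 0.640305) = 0.942449
Series ([0.942449] and baseband processor): 0.942449 × 0.760000 = 0.7163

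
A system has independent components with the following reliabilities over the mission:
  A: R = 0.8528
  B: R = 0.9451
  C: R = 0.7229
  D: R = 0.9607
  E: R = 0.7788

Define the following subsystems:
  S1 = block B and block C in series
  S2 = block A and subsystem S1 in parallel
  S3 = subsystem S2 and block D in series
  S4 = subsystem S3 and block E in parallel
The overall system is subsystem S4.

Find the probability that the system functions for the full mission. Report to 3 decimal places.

Series (B and C): 0.94510 × 0.72290 = 0.68321
Parallel (A and [0.68321]): 1 − (1 − 0.85280)(1 − 0.68321) = 0.95337
Series ([0.95337] and D): 0.95337 × 0.96070 = 0.91590
Parallel ([0.91590] and E): 1 − (1 − 0.91590)(1 − 0.77880) = 0.981

0.981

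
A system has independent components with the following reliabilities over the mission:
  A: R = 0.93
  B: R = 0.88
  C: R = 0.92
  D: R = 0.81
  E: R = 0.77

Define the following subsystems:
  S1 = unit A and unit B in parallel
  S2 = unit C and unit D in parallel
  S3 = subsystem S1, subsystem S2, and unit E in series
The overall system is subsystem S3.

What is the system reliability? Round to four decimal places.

0.7519

Parallel (A and B): 1 − (1 − 0.930000)(1 − 0.880000) = 0.991600
Parallel (C and D): 1 − (1 − 0.920000)(1 − 0.810000) = 0.984800
Series ([0.991600], [0.984800], and E): 0.991600 × 0.984800 × 0.770000 = 0.7519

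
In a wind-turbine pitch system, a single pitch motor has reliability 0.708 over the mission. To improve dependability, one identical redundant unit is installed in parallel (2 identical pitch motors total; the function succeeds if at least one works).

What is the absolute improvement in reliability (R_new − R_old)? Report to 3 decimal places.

R_before = 0.708
R_after = 1 − (1 − 0.708)^2 = 0.915
ΔR = 0.915 − 0.708 = 0.207

0.207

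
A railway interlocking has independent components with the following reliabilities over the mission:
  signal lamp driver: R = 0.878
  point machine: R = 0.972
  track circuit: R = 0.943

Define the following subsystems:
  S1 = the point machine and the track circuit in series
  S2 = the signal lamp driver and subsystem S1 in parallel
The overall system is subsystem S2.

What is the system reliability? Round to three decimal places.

0.990

Series (point machine and track circuit): 0.97200 × 0.94300 = 0.91660
Parallel (signal lamp driver and [0.91660]): 1 − (1 − 0.87800)(1 − 0.91660) = 0.990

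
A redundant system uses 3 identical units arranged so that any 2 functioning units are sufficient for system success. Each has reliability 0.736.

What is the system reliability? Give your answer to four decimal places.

R = Σ_{i=2}^{3} C(3,i) p^i (1−p)^{3−i} with p = 0.736
C(3,2)·0.736^2·0.264^1 = 0.429023
C(3,3)·0.736^3·0.264^0 = 0.398688
Sum = 0.8277

0.8277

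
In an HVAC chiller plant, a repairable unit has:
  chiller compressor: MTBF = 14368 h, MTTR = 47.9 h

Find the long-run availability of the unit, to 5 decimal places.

0.99668

A(chiller compressor) = MTBF/(MTBF+MTTR) = 14368/(14368+47.9) = 0.99668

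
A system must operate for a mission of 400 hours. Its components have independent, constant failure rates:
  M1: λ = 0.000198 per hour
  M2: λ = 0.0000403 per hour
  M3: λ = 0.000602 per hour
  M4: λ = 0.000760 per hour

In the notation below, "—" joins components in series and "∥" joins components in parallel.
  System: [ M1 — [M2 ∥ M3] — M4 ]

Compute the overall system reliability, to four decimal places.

R(M1) = exp(−0.000198 × 400) = 0.923855
R(M2) = exp(−0.0000403 × 400) = 0.984009
R(M3) = exp(−0.000602 × 400) = 0.785999
R(M4) = exp(−0.000760 × 400) = 0.737861
Parallel (M2 and M3): 1 − (1 − 0.984009)(1 − 0.785999) = 0.996578
Series (M1, [0.996578], and M4): 0.923855 × 0.996578 × 0.737861 = 0.6793

0.6793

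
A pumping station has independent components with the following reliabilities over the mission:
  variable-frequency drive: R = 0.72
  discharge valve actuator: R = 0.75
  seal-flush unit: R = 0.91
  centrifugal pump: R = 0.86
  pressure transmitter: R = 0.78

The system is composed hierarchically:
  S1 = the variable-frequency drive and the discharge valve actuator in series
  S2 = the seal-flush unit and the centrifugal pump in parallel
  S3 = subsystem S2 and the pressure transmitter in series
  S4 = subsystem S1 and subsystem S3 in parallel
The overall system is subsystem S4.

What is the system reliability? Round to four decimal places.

0.8943

Series (variable-frequency drive and discharge valve actuator): 0.720000 × 0.750000 = 0.540000
Parallel (seal-flush unit and centrifugal pump): 1 − (1 − 0.910000)(1 − 0.860000) = 0.987400
Series ([0.987400] and pressure transmitter): 0.987400 × 0.780000 = 0.770172
Parallel ([0.540000] and [0.770172]): 1 − (1 − 0.540000)(1 − 0.770172) = 0.8943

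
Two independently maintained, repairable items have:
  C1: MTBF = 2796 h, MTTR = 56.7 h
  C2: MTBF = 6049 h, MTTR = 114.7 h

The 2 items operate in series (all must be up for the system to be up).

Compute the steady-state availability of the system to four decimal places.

0.9619

A(C1) = MTBF/(MTBF+MTTR) = 2796/(2796+56.7) = 0.980124
A(C2) = MTBF/(MTBF+MTTR) = 6049/(6049+114.7) = 0.981391
Series availability: 0.980124 × 0.981391 = 0.9619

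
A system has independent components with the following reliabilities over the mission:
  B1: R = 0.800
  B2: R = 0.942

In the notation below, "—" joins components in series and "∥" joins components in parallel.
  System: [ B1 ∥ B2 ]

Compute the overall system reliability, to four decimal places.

Parallel (B1 and B2): 1 − (1 − 0.800000)(1 − 0.942000) = 0.9884

0.9884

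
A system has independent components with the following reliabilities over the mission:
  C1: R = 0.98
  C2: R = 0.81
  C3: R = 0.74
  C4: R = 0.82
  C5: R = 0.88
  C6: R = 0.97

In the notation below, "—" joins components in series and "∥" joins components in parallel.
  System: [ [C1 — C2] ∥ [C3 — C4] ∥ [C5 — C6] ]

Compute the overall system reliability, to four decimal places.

0.9881

Series (C1 and C2): 0.980000 × 0.810000 = 0.793800
Series (C3 and C4): 0.740000 × 0.820000 = 0.606800
Series (C5 and C6): 0.880000 × 0.970000 = 0.853600
Parallel ([0.793800], [0.606800], and [0.853600]): 1 − (1 − 0.793800)(1 − 0.606800)(1 − 0.853600) = 0.9881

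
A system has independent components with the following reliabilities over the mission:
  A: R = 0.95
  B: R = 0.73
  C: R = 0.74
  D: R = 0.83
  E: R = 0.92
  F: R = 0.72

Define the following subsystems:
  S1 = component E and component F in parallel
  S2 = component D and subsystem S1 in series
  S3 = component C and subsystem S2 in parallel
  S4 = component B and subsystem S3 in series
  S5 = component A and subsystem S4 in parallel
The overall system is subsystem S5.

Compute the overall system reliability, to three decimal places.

0.985

Parallel (E and F): 1 − (1 − 0.92000)(1 − 0.72000) = 0.97760
Series (D and [0.97760]): 0.83000 × 0.97760 = 0.81141
Parallel (C and [0.81141]): 1 − (1 − 0.74000)(1 − 0.81141) = 0.95097
Series (B and [0.95097]): 0.73000 × 0.95097 = 0.69421
Parallel (A and [0.69421]): 1 − (1 − 0.95000)(1 − 0.69421) = 0.985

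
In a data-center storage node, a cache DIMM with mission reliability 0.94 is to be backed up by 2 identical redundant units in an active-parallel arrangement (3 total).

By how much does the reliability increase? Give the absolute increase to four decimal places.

0.0598

R_before = 0.94
R_after = 1 − (1 − 0.94)^3 = 0.9998
ΔR = 0.9998 − 0.94 = 0.0598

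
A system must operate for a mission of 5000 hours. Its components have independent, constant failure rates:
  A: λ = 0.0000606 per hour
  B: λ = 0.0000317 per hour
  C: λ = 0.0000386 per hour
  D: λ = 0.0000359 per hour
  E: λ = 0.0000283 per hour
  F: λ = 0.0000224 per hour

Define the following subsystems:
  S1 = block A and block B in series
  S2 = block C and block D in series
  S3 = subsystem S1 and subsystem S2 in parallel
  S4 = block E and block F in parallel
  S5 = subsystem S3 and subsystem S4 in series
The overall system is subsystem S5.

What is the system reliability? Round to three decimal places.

R(A) = exp(−0.0000606 × 5000) = 0.73860
R(B) = exp(−0.0000317 × 5000) = 0.85342
R(C) = exp(−0.0000386 × 5000) = 0.82448
R(D) = exp(−0.0000359 × 5000) = 0.83569
R(E) = exp(−0.0000283 × 5000) = 0.86806
R(F) = exp(−0.0000224 × 5000) = 0.89404
Series (A and B): 0.73860 × 0.85342 = 0.63034
Series (C and D): 0.82448 × 0.83569 = 0.68901
Parallel ([0.63034] and [0.68901]): 1 − (1 − 0.63034)(1 − 0.68901) = 0.88504
Parallel (E and F): 1 − (1 − 0.86806)(1 − 0.89404) = 0.98602
Series ([0.88504] and [0.98602]): 0.88504 × 0.98602 = 0.873

0.873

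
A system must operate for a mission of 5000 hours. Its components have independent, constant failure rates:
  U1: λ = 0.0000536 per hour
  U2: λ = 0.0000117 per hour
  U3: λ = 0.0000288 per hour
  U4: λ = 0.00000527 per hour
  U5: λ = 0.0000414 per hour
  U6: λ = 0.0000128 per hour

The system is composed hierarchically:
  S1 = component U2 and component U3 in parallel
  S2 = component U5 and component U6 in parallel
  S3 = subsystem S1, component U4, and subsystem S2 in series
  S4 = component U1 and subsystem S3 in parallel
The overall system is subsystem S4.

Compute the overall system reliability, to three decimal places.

0.990

R(U1) = exp(−0.0000536 × 5000) = 0.76491
R(U2) = exp(−0.0000117 × 5000) = 0.94318
R(U3) = exp(−0.0000288 × 5000) = 0.86589
R(U4) = exp(−0.00000527 × 5000) = 0.97399
R(U5) = exp(−0.0000414 × 5000) = 0.81302
R(U6) = exp(−0.0000128 × 5000) = 0.93800
Parallel (U2 and U3): 1 − (1 − 0.94318)(1 − 0.86589) = 0.99238
Parallel (U5 and U6): 1 − (1 − 0.81302)(1 − 0.93800) = 0.98841
Series ([0.99238], U4, and [0.98841]): 0.99238 × 0.97399 × 0.98841 = 0.95537
Parallel (U1 and [0.95537]): 1 − (1 − 0.76491)(1 − 0.95537) = 0.990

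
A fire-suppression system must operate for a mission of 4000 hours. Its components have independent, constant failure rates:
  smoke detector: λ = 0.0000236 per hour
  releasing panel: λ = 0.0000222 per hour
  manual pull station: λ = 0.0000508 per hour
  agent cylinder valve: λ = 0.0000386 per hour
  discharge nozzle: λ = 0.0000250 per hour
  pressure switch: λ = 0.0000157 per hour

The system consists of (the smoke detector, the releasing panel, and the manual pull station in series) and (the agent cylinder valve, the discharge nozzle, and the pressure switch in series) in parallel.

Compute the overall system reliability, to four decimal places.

R(smoke detector) = exp(−0.0000236 × 4000) = 0.909919
R(releasing panel) = exp(−0.0000222 × 4000) = 0.915029
R(manual pull station) = exp(−0.0000508 × 4000) = 0.816115
R(agent cylinder valve) = exp(−0.0000386 × 4000) = 0.856929
R(discharge nozzle) = exp(−0.0000250 × 4000) = 0.904837
R(pressure switch) = exp(−0.0000157 × 4000) = 0.939131
Series (smoke detector, releasing panel, and manual pull station): 0.909919 × 0.915029 × 0.816115 = 0.679499
Series (agent cylinder valve, discharge nozzle, and pressure switch): 0.856929 × 0.904837 × 0.939131 = 0.728184
Parallel ([0.679499] and [0.728184]): 1 − (1 − 0.679499)(1 − 0.728184) = 0.9129

0.9129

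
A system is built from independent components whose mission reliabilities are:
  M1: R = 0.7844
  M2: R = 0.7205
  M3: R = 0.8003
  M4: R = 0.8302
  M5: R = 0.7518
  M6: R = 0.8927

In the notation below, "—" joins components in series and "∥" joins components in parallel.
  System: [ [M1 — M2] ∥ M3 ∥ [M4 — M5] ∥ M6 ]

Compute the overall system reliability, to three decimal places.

0.996

Series (M1 and M2): 0.78440 × 0.72050 = 0.56516
Series (M4 and M5): 0.83020 × 0.75180 = 0.62414
Parallel ([0.56516], M3, [0.62414], and M6): 1 − (1 − 0.56516)(1 − 0.80030)(1 − 0.62414)(1 − 0.89270) = 0.996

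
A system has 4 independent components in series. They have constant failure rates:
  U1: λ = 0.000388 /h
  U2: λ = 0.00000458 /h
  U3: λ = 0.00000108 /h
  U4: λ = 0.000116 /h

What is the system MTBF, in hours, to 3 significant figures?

1960

Series of exponential components: λ_sys = Σ λ_i
λ_sys = 0.000388 + 0.00000458 + 0.00000108 + 0.000116 = 5.0966e-04 /h
MTBF = 1 / λ_sys = 1960 h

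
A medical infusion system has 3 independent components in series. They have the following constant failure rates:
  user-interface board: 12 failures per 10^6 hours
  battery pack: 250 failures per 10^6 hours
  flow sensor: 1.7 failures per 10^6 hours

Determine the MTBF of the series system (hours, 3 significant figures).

3790

Series of exponential components: λ_sys = Σ λ_i
λ_sys = 0.000012 + 0.00025 + 0.0000017 = 2.6370e-04 /h
MTBF = 1 / λ_sys = 3790 h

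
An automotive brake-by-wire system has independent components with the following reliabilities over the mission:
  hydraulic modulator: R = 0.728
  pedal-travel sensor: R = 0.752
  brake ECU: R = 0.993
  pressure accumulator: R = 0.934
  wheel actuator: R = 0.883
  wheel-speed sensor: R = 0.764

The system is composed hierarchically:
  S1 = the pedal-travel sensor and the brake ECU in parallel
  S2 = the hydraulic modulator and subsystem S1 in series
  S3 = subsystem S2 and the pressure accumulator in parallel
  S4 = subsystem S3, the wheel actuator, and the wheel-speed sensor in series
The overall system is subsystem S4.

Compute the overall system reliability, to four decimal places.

Parallel (pedal-travel sensor and brake ECU): 1 − (1 − 0.752000)(1 − 0.993000) = 0.998264
Series (hydraulic modulator and [0.998264]): 0.728000 × 0.998264 = 0.726736
Parallel ([0.726736] and pressure accumulator): 1 − (1 − 0.726736)(1 − 0.934000) = 0.981965
Series ([0.981965], wheel actuator, and wheel-speed sensor): 0.981965 × 0.883000 × 0.764000 = 0.6624

0.6624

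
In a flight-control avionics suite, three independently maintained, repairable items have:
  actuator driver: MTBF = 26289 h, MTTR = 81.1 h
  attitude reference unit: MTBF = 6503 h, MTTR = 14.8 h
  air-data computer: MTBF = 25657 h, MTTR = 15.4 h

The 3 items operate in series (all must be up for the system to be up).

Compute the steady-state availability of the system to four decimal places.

0.9941

A(actuator driver) = MTBF/(MTBF+MTTR) = 26289/(26289+81.1) = 0.996925
A(attitude reference unit) = MTBF/(MTBF+MTTR) = 6503/(6503+14.8) = 0.997729
A(air-data computer) = MTBF/(MTBF+MTTR) = 25657/(25657+15.4) = 0.999400
Series availability: 0.996925 × 0.997729 × 0.999400 = 0.9941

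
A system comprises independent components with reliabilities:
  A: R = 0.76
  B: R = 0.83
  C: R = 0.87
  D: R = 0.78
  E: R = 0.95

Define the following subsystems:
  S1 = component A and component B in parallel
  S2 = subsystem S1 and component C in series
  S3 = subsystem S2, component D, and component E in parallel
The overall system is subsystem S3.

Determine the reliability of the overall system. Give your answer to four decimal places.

0.9982

Parallel (A and B): 1 − (1 − 0.760000)(1 − 0.830000) = 0.959200
Series ([0.959200] and C): 0.959200 × 0.870000 = 0.834504
Parallel ([0.834504], D, and E): 1 − (1 − 0.834504)(1 − 0.780000)(1 − 0.950000) = 0.9982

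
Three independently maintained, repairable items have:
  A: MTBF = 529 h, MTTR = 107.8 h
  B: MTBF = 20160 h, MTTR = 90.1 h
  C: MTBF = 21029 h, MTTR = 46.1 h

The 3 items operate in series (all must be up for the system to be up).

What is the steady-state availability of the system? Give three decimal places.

0.825

A(A) = MTBF/(MTBF+MTTR) = 529/(529+107.8) = 0.830716
A(B) = MTBF/(MTBF+MTTR) = 20160/(20160+90.1) = 0.995551
A(C) = MTBF/(MTBF+MTTR) = 21029/(21029+46.1) = 0.997813
Series availability: 0.830716 × 0.995551 × 0.997813 = 0.825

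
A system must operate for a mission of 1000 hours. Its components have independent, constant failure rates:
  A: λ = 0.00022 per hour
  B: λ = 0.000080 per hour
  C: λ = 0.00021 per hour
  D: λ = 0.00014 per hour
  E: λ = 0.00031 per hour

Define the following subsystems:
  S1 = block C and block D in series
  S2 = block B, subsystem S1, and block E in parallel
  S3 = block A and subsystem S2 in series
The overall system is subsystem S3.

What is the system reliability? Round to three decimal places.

0.798

R(A) = exp(−0.00022 × 1000) = 0.80252
R(B) = exp(−0.000080 × 1000) = 0.92312
R(C) = exp(−0.00021 × 1000) = 0.81058
R(D) = exp(−0.00014 × 1000) = 0.86936
R(E) = exp(−0.00031 × 1000) = 0.73345
Series (C and D): 0.81058 × 0.86936 = 0.70469
Parallel (B, [0.70469], and E): 1 − (1 − 0.92312)(1 − 0.70469)(1 − 0.73345) = 0.99395
Series (A and [0.99395]): 0.80252 × 0.99395 = 0.798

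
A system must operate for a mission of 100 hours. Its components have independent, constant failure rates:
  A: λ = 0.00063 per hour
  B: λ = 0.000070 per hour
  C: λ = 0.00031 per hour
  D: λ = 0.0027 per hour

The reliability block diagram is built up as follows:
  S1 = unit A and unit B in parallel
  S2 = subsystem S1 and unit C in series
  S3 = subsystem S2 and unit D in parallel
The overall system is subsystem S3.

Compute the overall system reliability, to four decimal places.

0.9927

R(A) = exp(−0.00063 × 100) = 0.938943
R(B) = exp(−0.000070 × 100) = 0.993024
R(C) = exp(−0.00031 × 100) = 0.969476
R(D) = exp(−0.0027 × 100) = 0.763379
Parallel (A and B): 1 − (1 − 0.938943)(1 − 0.993024) = 0.999574
Series ([0.999574] and C): 0.999574 × 0.969476 = 0.969063
Parallel ([0.969063] and D): 1 − (1 − 0.969063)(1 − 0.763379) = 0.9927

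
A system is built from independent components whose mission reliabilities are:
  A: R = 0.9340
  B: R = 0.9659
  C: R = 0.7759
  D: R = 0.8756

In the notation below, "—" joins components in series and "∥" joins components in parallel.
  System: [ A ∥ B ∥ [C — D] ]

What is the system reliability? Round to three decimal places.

Series (C and D): 0.77590 × 0.87560 = 0.67938
Parallel (A, B, and [0.67938]): 1 − (1 − 0.93400)(1 − 0.96590)(1 − 0.67938) = 0.999

0.999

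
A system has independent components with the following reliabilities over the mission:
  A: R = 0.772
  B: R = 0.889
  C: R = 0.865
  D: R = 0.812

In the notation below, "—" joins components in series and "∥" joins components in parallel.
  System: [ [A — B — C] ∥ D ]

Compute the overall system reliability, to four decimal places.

Series (A, B, and C): 0.772000 × 0.889000 × 0.865000 = 0.593656
Parallel ([0.593656] and D): 1 − (1 − 0.593656)(1 − 0.812000) = 0.9236

0.9236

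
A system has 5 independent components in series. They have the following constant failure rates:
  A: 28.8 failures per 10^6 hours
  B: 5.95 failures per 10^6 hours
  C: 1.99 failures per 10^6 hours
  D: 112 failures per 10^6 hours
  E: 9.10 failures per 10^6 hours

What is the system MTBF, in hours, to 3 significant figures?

6340

Series of exponential components: λ_sys = Σ λ_i
λ_sys = 0.0000288 + 0.00000595 + 0.00000199 + 0.000112 + 0.00000910 = 1.5784e-04 /h
MTBF = 1 / λ_sys = 6340 h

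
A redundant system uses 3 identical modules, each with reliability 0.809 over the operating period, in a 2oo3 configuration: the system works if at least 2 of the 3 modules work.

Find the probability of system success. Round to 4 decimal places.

0.9045

R = Σ_{i=2}^{3} C(3,i) p^i (1−p)^{3−i} with p = 0.809
C(3,2)·0.809^2·0.191^1 = 0.375018
C(3,3)·0.809^3·0.191^0 = 0.529475
Sum = 0.9045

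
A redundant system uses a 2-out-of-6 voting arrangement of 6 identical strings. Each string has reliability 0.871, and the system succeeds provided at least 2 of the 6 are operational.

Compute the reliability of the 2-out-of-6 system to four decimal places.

0.9998

R = Σ_{i=2}^{6} C(6,i) p^i (1−p)^{6−i} with p = 0.871
C(6,2)·0.871^2·0.129^4 = 0.003151
C(6,3)·0.871^3·0.129^3 = 0.028370
C(6,4)·0.871^4·0.129^2 = 0.143662
C(6,5)·0.871^5·0.129^1 = 0.388000
C(6,6)·0.871^6·0.129^0 = 0.436625
Sum = 0.9998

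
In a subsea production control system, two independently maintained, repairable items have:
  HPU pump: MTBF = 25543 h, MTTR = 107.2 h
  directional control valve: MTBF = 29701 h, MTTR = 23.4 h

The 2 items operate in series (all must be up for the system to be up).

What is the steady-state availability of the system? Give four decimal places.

0.9950

A(HPU pump) = MTBF/(MTBF+MTTR) = 25543/(25543+107.2) = 0.995821
A(directional control valve) = MTBF/(MTBF+MTTR) = 29701/(29701+23.4) = 0.999213
Series availability: 0.995821 × 0.999213 = 0.9950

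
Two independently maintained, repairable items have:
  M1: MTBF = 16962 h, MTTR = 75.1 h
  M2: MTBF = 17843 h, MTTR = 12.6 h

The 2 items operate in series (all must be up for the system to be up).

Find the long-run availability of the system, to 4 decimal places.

0.9949

A(M1) = MTBF/(MTBF+MTTR) = 16962/(16962+75.1) = 0.995592
A(M2) = MTBF/(MTBF+MTTR) = 17843/(17843+12.6) = 0.999294
Series availability: 0.995592 × 0.999294 = 0.9949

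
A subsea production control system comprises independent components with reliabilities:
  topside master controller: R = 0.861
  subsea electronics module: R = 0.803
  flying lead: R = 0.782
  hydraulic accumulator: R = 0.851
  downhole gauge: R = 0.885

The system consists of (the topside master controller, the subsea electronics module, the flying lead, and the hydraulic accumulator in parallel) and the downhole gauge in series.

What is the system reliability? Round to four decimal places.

Parallel (topside master controller, subsea electronics module, flying lead, and hydraulic accumulator): 1 − (1 − 0.861000)(1 − 0.803000)(1 − 0.782000)(1 − 0.851000) = 0.999111
Series ([0.999111] and downhole gauge): 0.999111 × 0.885000 = 0.8842

0.8842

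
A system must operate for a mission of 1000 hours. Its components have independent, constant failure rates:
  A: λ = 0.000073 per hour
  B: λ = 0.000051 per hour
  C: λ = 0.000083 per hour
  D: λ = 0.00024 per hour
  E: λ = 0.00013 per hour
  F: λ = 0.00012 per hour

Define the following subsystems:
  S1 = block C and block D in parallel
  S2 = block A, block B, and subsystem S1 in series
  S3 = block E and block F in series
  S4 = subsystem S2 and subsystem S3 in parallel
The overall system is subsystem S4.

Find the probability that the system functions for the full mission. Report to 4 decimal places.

0.9709

R(A) = exp(−0.000073 × 1000) = 0.929601
R(B) = exp(−0.000051 × 1000) = 0.950279
R(C) = exp(−0.000083 × 1000) = 0.920351
R(D) = exp(−0.00024 × 1000) = 0.786628
R(E) = exp(−0.00013 × 1000) = 0.878095
R(F) = exp(−0.00012 × 1000) = 0.886920
Parallel (C and D): 1 − (1 − 0.920351)(1 − 0.786628) = 0.983005
Series (A, B, and [0.983005]): 0.929601 × 0.950279 × 0.983005 = 0.868367
Series (E and F): 0.878095 × 0.886920 = 0.778800
Parallel ([0.868367] and [0.778800]): 1 − (1 − 0.868367)(1 − 0.778800) = 0.9709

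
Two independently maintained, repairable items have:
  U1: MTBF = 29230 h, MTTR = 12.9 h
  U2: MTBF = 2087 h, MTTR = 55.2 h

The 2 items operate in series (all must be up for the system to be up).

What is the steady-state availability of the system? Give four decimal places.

A(U1) = MTBF/(MTBF+MTTR) = 29230/(29230+12.9) = 0.999559
A(U2) = MTBF/(MTBF+MTTR) = 2087/(2087+55.2) = 0.974232
Series availability: 0.999559 × 0.974232 = 0.9738

0.9738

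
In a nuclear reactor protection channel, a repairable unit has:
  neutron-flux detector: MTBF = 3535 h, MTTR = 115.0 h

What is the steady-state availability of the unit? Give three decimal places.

A(neutron-flux detector) = MTBF/(MTBF+MTTR) = 3535/(3535+115.0) = 0.968

0.968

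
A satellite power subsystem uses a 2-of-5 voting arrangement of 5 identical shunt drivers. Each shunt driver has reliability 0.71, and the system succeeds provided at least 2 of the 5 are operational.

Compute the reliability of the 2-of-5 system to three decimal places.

R = Σ_{i=2}^{5} C(5,i) p^i (1−p)^{5−i} with p = 0.71
C(5,2)·0.71^2·0.29^3 = 0.12294
C(5,3)·0.71^3·0.29^2 = 0.30100
C(5,4)·0.71^4·0.29^1 = 0.36847
C(5,5)·0.71^5·0.29^0 = 0.18042
Sum = 0.973

0.973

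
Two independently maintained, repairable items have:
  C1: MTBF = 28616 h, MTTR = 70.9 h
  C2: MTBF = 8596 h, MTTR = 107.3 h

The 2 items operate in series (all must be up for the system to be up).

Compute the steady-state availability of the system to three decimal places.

A(C1) = MTBF/(MTBF+MTTR) = 28616/(28616+70.9) = 0.997528
A(C2) = MTBF/(MTBF+MTTR) = 8596/(8596+107.3) = 0.987671
Series availability: 0.997528 × 0.987671 = 0.985

0.985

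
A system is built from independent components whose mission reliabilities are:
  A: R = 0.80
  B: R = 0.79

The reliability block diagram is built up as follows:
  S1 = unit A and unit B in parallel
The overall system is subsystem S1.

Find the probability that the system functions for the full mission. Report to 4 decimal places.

Parallel (A and B): 1 − (1 − 0.800000)(1 − 0.790000) = 0.9580

0.9580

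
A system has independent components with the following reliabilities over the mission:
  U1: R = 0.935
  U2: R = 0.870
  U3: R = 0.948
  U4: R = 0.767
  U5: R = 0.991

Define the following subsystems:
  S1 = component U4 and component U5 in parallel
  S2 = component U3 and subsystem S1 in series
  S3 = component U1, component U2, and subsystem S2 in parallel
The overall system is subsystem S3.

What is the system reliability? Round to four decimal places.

0.9995

Parallel (U4 and U5): 1 − (1 − 0.767000)(1 − 0.991000) = 0.997903
Series (U3 and [0.997903]): 0.948000 × 0.997903 = 0.946012
Parallel (U1, U2, and [0.946012]): 1 − (1 − 0.935000)(1 − 0.870000)(1 − 0.946012) = 0.9995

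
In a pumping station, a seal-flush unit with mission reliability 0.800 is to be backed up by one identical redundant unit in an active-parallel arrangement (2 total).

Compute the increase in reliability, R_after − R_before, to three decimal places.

0.160

R_before = 0.800
R_after = 1 − (1 − 0.800)^2 = 0.960
ΔR = 0.960 − 0.800 = 0.160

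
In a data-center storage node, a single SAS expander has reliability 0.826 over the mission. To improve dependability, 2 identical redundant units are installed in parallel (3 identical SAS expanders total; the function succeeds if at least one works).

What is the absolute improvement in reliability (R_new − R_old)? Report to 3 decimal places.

0.169

R_before = 0.826
R_after = 1 − (1 − 0.826)^3 = 0.995
ΔR = 0.995 − 0.826 = 0.169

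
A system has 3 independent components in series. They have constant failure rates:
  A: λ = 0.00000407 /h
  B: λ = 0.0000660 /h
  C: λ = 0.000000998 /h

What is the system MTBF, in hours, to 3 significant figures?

14100

Series of exponential components: λ_sys = Σ λ_i
λ_sys = 0.00000407 + 0.0000660 + 0.000000998 = 7.1068e-05 /h
MTBF = 1 / λ_sys = 14100 h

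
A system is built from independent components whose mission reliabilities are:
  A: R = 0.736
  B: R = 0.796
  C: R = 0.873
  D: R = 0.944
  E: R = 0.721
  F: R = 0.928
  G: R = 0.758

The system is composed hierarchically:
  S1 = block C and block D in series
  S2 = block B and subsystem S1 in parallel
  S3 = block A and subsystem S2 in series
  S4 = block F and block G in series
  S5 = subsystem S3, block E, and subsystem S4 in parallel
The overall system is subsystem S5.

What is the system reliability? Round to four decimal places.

0.9760

Series (C and D): 0.873000 × 0.944000 = 0.824112
Parallel (B and [0.824112]): 1 − (1 − 0.796000)(1 − 0.824112) = 0.964119
Series (A and [0.964119]): 0.736000 × 0.964119 = 0.709592
Series (F and G): 0.928000 × 0.758000 = 0.703424
Parallel ([0.709592], E, and [0.703424]): 1 − (1 − 0.709592)(1 − 0.721000)(1 − 0.703424) = 0.9760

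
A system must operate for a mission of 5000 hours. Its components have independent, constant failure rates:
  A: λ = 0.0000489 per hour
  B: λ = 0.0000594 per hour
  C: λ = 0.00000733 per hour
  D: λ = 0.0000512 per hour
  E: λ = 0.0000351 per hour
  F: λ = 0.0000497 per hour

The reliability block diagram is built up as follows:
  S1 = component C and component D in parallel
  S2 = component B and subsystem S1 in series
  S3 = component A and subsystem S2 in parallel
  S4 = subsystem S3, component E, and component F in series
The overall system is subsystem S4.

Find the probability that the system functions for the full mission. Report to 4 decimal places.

R(A) = exp(−0.0000489 × 5000) = 0.783096
R(B) = exp(−0.0000594 × 5000) = 0.743044
R(C) = exp(−0.00000733 × 5000) = 0.964013
R(D) = exp(−0.0000512 × 5000) = 0.774142
R(E) = exp(−0.0000351 × 5000) = 0.839037
R(F) = exp(−0.0000497 × 5000) = 0.779970
Parallel (C and D): 1 − (1 − 0.964013)(1 − 0.774142) = 0.991872
Series (B and [0.991872]): 0.743044 × 0.991872 = 0.737005
Parallel (A and [0.737005]): 1 − (1 − 0.783096)(1 − 0.737005) = 0.942955
Series ([0.942955], E, and F): 0.942955 × 0.839037 × 0.779970 = 0.6171

0.6171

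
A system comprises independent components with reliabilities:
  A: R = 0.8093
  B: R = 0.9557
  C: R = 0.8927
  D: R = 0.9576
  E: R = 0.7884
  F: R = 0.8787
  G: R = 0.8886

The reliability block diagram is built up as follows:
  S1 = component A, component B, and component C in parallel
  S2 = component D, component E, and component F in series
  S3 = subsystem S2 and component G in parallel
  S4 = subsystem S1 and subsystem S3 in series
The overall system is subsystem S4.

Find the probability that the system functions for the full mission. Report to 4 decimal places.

Parallel (A, B, and C): 1 − (1 − 0.809300)(1 − 0.955700)(1 − 0.892700) = 0.999094
Series (D, E, and F): 0.957600 × 0.788400 × 0.878700 = 0.663394
Parallel ([0.663394] and G): 1 − (1 − 0.663394)(1 − 0.888600) = 0.962502
Series ([0.999094] and [0.962502]): 0.999094 × 0.962502 = 0.9616

0.9616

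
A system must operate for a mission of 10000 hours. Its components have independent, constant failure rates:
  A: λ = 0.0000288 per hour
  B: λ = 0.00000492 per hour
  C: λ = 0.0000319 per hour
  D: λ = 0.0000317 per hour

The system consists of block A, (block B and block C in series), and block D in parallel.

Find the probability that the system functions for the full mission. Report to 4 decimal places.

R(A) = exp(−0.0000288 × 10000) = 0.749762
R(B) = exp(−0.00000492 × 10000) = 0.951991
R(C) = exp(−0.0000319 × 10000) = 0.726876
R(D) = exp(−0.0000317 × 10000) = 0.728331
Series (B and C): 0.951991 × 0.726876 = 0.691979
Parallel (A, [0.691979], and D): 1 − (1 − 0.749762)(1 − 0.691979)(1 − 0.728331) = 0.9791

0.9791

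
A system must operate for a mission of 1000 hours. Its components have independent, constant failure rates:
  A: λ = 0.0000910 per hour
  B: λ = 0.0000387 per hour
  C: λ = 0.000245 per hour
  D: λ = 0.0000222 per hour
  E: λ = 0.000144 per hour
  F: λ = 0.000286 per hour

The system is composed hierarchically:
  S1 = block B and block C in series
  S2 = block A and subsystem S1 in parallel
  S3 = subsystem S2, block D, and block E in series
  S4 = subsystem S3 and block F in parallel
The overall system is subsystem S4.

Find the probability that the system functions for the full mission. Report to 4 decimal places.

R(A) = exp(−0.0000910 × 1000) = 0.913018
R(B) = exp(−0.0000387 × 1000) = 0.962039
R(C) = exp(−0.000245 × 1000) = 0.782705
R(D) = exp(−0.0000222 × 1000) = 0.978045
R(E) = exp(−0.000144 × 1000) = 0.865888
R(F) = exp(−0.000286 × 1000) = 0.751263
Series (B and C): 0.962039 × 0.782705 = 0.752993
Parallel (A and [0.752993]): 1 − (1 − 0.913018)(1 − 0.752993) = 0.978515
Series ([0.978515], D, and E): 0.978515 × 0.978045 × 0.865888 = 0.828682
Parallel ([0.828682] and F): 1 − (1 − 0.828682)(1 − 0.751263) = 0.9574

0.9574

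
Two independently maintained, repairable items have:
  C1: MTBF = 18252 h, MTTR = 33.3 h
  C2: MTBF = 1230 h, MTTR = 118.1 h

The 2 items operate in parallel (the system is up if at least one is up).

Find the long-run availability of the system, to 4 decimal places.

0.9998

A(C1) = MTBF/(MTBF+MTTR) = 18252/(18252+33.3) = 0.998179
A(C2) = MTBF/(MTBF+MTTR) = 1230/(1230+118.1) = 0.912395
Parallel availability: 1 − (1 − 0.998179)(1 − 0.912395) = 0.9998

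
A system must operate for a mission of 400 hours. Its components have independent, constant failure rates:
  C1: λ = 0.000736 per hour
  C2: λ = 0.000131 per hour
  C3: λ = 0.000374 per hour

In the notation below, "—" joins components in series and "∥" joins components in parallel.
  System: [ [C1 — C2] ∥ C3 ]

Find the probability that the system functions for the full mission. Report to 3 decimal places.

0.959

R(C1) = exp(−0.000736 × 400) = 0.74498
R(C2) = exp(−0.000131 × 400) = 0.94895
R(C3) = exp(−0.000374 × 400) = 0.86105
Series (C1 and C2): 0.74498 × 0.94895 = 0.70695
Parallel ([0.70695] and C3): 1 − (1 − 0.70695)(1 − 0.86105) = 0.959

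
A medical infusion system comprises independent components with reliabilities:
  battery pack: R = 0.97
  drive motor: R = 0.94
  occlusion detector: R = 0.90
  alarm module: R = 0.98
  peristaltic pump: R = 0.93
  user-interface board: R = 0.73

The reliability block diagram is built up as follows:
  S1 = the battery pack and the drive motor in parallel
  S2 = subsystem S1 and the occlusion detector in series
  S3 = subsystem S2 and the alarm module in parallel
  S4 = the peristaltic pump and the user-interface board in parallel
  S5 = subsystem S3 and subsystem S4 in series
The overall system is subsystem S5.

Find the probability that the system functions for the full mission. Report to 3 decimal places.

Parallel (battery pack and drive motor): 1 − (1 − 0.97000)(1 − 0.94000) = 0.99820
Series ([0.99820] and occlusion detector): 0.99820 × 0.90000 = 0.89838
Parallel ([0.89838] and alarm module): 1 − (1 − 0.89838)(1 − 0.98000) = 0.99797
Parallel (peristaltic pump and user-interface board): 1 − (1 − 0.93000)(1 − 0.73000) = 0.98110
Series ([0.99797] and [0.98110]): 0.99797 × 0.98110 = 0.979

0.979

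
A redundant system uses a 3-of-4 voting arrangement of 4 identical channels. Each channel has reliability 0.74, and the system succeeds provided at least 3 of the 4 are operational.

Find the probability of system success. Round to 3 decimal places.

R = Σ_{i=3}^{4} C(4,i) p^i (1−p)^{4−i} with p = 0.74
C(4,3)·0.74^3·0.26^1 = 0.42143
C(4,4)·0.74^4·0.26^0 = 0.29987
Sum = 0.721

0.721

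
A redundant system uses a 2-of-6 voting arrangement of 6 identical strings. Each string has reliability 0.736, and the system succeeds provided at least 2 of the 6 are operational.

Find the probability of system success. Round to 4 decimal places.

0.9940

R = Σ_{i=2}^{6} C(6,i) p^i (1−p)^{6−i} with p = 0.736
C(6,2)·0.736^2·0.264^4 = 0.039470
C(6,3)·0.736^3·0.264^3 = 0.146715
C(6,4)·0.736^4·0.264^2 = 0.306768
C(6,5)·0.736^5·0.264^1 = 0.342093
C(6,6)·0.736^6·0.264^0 = 0.158952
Sum = 0.9940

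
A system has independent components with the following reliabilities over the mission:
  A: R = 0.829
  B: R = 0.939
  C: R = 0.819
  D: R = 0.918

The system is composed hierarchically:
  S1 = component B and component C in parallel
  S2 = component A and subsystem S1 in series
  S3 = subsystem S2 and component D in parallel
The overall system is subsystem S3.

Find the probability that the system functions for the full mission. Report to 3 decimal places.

0.985

Parallel (B and C): 1 − (1 − 0.93900)(1 − 0.81900) = 0.98896
Series (A and [0.98896]): 0.82900 × 0.98896 = 0.81985
Parallel ([0.81985] and D): 1 − (1 − 0.81985)(1 − 0.91800) = 0.985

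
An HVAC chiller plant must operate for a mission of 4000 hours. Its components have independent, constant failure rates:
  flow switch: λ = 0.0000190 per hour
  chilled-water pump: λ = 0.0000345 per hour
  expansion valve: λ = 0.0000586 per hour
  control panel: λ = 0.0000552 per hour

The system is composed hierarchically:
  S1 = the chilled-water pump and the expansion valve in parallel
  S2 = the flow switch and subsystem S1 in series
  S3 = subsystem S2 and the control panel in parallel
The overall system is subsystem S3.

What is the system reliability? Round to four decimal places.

0.9806

R(flow switch) = exp(−0.0000190 × 4000) = 0.926816
R(chilled-water pump) = exp(−0.0000345 × 4000) = 0.871099
R(expansion valve) = exp(−0.0000586 × 4000) = 0.791045
R(control panel) = exp(−0.0000552 × 4000) = 0.801877
Parallel (chilled-water pump and expansion valve): 1 − (1 − 0.871099)(1 − 0.791045) = 0.973065
Series (flow switch and [0.973065]): 0.926816 × 0.973065 = 0.901852
Parallel ([0.901852] and control panel): 1 − (1 − 0.901852)(1 − 0.801877) = 0.9806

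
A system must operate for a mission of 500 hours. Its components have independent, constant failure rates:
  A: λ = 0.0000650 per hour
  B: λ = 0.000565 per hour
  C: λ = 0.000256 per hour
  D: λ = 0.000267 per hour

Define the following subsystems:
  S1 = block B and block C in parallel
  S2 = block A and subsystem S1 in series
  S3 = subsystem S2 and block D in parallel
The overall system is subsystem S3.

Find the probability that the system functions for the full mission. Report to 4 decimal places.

0.9924

R(A) = exp(−0.0000650 × 500) = 0.968022
R(B) = exp(−0.000565 × 500) = 0.753897
R(C) = exp(−0.000256 × 500) = 0.879853
R(D) = exp(−0.000267 × 500) = 0.875027
Parallel (B and C): 1 − (1 − 0.753897)(1 − 0.879853) = 0.970431
Series (A and [0.970431]): 0.968022 × 0.970431 = 0.939399
Parallel ([0.939399] and D): 1 − (1 − 0.939399)(1 − 0.875027) = 0.9924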